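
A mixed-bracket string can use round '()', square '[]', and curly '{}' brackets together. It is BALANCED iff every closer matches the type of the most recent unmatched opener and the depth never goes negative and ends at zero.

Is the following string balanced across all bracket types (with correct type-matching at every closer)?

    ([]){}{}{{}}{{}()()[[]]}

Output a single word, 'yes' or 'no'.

Answer: yes

Derivation:
pos 0: push '('; stack = (
pos 1: push '['; stack = ([
pos 2: ']' matches '['; pop; stack = (
pos 3: ')' matches '('; pop; stack = (empty)
pos 4: push '{'; stack = {
pos 5: '}' matches '{'; pop; stack = (empty)
pos 6: push '{'; stack = {
pos 7: '}' matches '{'; pop; stack = (empty)
pos 8: push '{'; stack = {
pos 9: push '{'; stack = {{
pos 10: '}' matches '{'; pop; stack = {
pos 11: '}' matches '{'; pop; stack = (empty)
pos 12: push '{'; stack = {
pos 13: push '{'; stack = {{
pos 14: '}' matches '{'; pop; stack = {
pos 15: push '('; stack = {(
pos 16: ')' matches '('; pop; stack = {
pos 17: push '('; stack = {(
pos 18: ')' matches '('; pop; stack = {
pos 19: push '['; stack = {[
pos 20: push '['; stack = {[[
pos 21: ']' matches '['; pop; stack = {[
pos 22: ']' matches '['; pop; stack = {
pos 23: '}' matches '{'; pop; stack = (empty)
end: stack empty → VALID
Verdict: properly nested → yes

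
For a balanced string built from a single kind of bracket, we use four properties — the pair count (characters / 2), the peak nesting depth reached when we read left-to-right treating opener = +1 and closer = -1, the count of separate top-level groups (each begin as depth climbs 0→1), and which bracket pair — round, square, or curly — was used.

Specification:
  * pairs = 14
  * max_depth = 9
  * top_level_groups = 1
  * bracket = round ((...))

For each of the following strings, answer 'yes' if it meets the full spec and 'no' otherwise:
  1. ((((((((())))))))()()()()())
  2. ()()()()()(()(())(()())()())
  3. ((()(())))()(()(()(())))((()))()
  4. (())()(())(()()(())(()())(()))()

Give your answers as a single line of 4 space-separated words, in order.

String 1 '((((((((())))))))()()()()())': depth seq [1 2 3 4 5 6 7 8 9 8 7 6 5 4 3 2 1 2 1 2 1 2 1 2 1 2 1 0]
  -> pairs=14 depth=9 groups=1 -> yes
String 2 '()()()()()(()(())(()())()())': depth seq [1 0 1 0 1 0 1 0 1 0 1 2 1 2 3 2 1 2 3 2 3 2 1 2 1 2 1 0]
  -> pairs=14 depth=3 groups=6 -> no
String 3 '((()(())))()(()(()(())))((()))()': depth seq [1 2 3 2 3 4 3 2 1 0 1 0 1 2 1 2 3 2 3 4 3 2 1 0 1 2 3 2 1 0 1 0]
  -> pairs=16 depth=4 groups=5 -> no
String 4 '(())()(())(()()(())(()())(()))()': depth seq [1 2 1 0 1 0 1 2 1 0 1 2 1 2 1 2 3 2 1 2 3 2 3 2 1 2 3 2 1 0 1 0]
  -> pairs=16 depth=3 groups=5 -> no

Answer: yes no no no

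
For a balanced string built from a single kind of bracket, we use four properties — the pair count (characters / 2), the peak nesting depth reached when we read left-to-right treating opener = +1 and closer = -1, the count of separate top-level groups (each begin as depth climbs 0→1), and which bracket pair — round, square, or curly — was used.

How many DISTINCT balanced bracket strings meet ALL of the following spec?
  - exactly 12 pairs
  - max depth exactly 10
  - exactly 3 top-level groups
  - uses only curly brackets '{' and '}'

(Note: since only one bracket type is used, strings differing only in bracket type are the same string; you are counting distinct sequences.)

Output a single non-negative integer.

Spec: pairs=12 depth=10 groups=3
Count(depth <= 10) = 41990
Count(depth <= 9) = 41987
Count(depth == 10) = 41990 - 41987 = 3

Answer: 3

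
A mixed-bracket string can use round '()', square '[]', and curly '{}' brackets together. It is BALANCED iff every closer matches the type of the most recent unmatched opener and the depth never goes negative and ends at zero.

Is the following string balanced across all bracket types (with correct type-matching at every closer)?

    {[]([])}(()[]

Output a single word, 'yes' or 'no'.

Answer: no

Derivation:
pos 0: push '{'; stack = {
pos 1: push '['; stack = {[
pos 2: ']' matches '['; pop; stack = {
pos 3: push '('; stack = {(
pos 4: push '['; stack = {([
pos 5: ']' matches '['; pop; stack = {(
pos 6: ')' matches '('; pop; stack = {
pos 7: '}' matches '{'; pop; stack = (empty)
pos 8: push '('; stack = (
pos 9: push '('; stack = ((
pos 10: ')' matches '('; pop; stack = (
pos 11: push '['; stack = ([
pos 12: ']' matches '['; pop; stack = (
end: stack still non-empty (() → INVALID
Verdict: unclosed openers at end: ( → no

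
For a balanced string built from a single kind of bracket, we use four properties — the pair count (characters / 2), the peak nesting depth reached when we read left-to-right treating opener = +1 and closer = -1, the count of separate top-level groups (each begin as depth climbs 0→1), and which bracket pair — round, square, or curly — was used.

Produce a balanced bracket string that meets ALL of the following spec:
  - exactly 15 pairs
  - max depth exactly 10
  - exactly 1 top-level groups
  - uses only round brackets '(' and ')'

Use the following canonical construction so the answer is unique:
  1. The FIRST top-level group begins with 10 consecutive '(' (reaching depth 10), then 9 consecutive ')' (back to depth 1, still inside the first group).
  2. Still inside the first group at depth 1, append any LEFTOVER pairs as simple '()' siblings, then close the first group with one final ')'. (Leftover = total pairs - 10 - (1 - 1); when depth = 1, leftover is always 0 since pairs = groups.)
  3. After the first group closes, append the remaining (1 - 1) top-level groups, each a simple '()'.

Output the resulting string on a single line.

Answer: (((((((((()))))))))()()()()())

Derivation:
Spec: pairs=15 depth=10 groups=1
Leftover pairs = 15 - 10 - (1-1) = 5
First group: deep chain of depth 10 + 5 sibling pairs
Remaining 0 groups: simple '()' each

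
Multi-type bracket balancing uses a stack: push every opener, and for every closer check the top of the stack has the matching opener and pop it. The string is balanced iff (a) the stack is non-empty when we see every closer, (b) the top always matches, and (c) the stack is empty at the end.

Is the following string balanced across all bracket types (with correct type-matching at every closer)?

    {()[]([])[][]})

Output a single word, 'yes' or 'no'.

pos 0: push '{'; stack = {
pos 1: push '('; stack = {(
pos 2: ')' matches '('; pop; stack = {
pos 3: push '['; stack = {[
pos 4: ']' matches '['; pop; stack = {
pos 5: push '('; stack = {(
pos 6: push '['; stack = {([
pos 7: ']' matches '['; pop; stack = {(
pos 8: ')' matches '('; pop; stack = {
pos 9: push '['; stack = {[
pos 10: ']' matches '['; pop; stack = {
pos 11: push '['; stack = {[
pos 12: ']' matches '['; pop; stack = {
pos 13: '}' matches '{'; pop; stack = (empty)
pos 14: saw closer ')' but stack is empty → INVALID
Verdict: unmatched closer ')' at position 14 → no

Answer: no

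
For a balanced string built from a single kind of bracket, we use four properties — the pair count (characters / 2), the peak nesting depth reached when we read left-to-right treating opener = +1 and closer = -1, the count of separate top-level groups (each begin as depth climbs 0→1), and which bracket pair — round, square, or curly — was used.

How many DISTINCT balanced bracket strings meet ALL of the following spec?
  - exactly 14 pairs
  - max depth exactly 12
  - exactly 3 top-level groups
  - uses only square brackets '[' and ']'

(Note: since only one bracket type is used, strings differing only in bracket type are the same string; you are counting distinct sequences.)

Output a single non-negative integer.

Spec: pairs=14 depth=12 groups=3
Count(depth <= 12) = 534888
Count(depth <= 11) = 534885
Count(depth == 12) = 534888 - 534885 = 3

Answer: 3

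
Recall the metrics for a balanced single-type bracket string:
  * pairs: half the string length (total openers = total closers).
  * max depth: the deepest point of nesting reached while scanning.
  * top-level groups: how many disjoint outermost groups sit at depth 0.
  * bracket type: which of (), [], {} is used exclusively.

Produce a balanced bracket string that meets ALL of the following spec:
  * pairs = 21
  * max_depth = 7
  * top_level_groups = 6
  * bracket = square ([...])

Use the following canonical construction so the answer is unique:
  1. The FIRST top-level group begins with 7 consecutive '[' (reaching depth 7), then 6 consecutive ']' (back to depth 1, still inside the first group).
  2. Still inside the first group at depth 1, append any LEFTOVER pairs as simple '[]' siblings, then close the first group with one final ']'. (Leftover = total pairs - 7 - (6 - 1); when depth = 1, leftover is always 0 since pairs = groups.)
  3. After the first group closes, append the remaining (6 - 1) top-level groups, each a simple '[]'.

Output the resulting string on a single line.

Answer: [[[[[[[]]]]]][][][][][][][][][]][][][][][]

Derivation:
Spec: pairs=21 depth=7 groups=6
Leftover pairs = 21 - 7 - (6-1) = 9
First group: deep chain of depth 7 + 9 sibling pairs
Remaining 5 groups: simple '[]' each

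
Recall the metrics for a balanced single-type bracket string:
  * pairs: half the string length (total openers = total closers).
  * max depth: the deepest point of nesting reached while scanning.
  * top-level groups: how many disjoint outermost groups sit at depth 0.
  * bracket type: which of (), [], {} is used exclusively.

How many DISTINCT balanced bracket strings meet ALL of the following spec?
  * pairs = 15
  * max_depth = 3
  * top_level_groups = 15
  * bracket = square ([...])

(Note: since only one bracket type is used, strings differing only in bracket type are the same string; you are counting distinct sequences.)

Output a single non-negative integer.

Answer: 0

Derivation:
Spec: pairs=15 depth=3 groups=15
Count(depth <= 3) = 1
Count(depth <= 2) = 1
Count(depth == 3) = 1 - 1 = 0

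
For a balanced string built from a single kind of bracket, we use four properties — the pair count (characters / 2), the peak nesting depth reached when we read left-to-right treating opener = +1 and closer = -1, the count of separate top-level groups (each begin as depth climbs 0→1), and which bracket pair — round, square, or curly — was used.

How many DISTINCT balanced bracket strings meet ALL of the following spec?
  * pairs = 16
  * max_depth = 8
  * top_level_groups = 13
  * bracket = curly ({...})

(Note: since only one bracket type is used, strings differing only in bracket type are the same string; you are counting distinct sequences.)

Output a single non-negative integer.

Answer: 0

Derivation:
Spec: pairs=16 depth=8 groups=13
Count(depth <= 8) = 663
Count(depth <= 7) = 663
Count(depth == 8) = 663 - 663 = 0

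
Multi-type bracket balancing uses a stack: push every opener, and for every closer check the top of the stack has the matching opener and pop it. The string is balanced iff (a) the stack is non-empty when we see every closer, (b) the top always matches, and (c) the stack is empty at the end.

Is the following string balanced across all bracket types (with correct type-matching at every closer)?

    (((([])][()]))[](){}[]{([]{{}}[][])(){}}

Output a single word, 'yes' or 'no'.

pos 0: push '('; stack = (
pos 1: push '('; stack = ((
pos 2: push '('; stack = (((
pos 3: push '('; stack = ((((
pos 4: push '['; stack = (((([
pos 5: ']' matches '['; pop; stack = ((((
pos 6: ')' matches '('; pop; stack = (((
pos 7: saw closer ']' but top of stack is '(' (expected ')') → INVALID
Verdict: type mismatch at position 7: ']' closes '(' → no

Answer: no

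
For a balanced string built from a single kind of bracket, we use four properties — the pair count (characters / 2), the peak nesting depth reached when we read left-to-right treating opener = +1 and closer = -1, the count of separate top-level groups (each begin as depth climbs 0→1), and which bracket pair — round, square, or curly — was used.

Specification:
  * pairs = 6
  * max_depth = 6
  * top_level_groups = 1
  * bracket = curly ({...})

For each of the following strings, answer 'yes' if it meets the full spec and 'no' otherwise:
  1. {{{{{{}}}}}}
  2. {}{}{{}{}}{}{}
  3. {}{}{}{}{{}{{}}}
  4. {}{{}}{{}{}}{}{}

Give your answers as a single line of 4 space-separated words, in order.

String 1 '{{{{{{}}}}}}': depth seq [1 2 3 4 5 6 5 4 3 2 1 0]
  -> pairs=6 depth=6 groups=1 -> yes
String 2 '{}{}{{}{}}{}{}': depth seq [1 0 1 0 1 2 1 2 1 0 1 0 1 0]
  -> pairs=7 depth=2 groups=5 -> no
String 3 '{}{}{}{}{{}{{}}}': depth seq [1 0 1 0 1 0 1 0 1 2 1 2 3 2 1 0]
  -> pairs=8 depth=3 groups=5 -> no
String 4 '{}{{}}{{}{}}{}{}': depth seq [1 0 1 2 1 0 1 2 1 2 1 0 1 0 1 0]
  -> pairs=8 depth=2 groups=5 -> no

Answer: yes no no no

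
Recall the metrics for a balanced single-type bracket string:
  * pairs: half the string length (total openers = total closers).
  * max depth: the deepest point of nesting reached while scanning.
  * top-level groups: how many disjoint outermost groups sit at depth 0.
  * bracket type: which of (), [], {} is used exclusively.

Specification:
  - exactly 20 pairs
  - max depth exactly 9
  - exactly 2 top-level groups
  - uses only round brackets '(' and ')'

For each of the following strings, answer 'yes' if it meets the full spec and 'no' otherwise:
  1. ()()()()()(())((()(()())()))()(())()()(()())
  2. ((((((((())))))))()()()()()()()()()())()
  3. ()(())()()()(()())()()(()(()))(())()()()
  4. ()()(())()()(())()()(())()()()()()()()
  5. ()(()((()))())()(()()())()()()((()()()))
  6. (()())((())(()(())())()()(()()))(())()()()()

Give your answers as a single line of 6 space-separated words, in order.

String 1 '()()()()()(())((()(()())()))()(())()()(()())': depth seq [1 0 1 0 1 0 1 0 1 0 1 2 1 0 1 2 3 2 3 4 3 4 3 2 3 2 1 0 1 0 1 2 1 0 1 0 1 0 1 2 1 2 1 0]
  -> pairs=22 depth=4 groups=12 -> no
String 2 '((((((((())))))))()()()()()()()()()())()': depth seq [1 2 3 4 5 6 7 8 9 8 7 6 5 4 3 2 1 2 1 2 1 2 1 2 1 2 1 2 1 2 1 2 1 2 1 2 1 0 1 0]
  -> pairs=20 depth=9 groups=2 -> yes
String 3 '()(())()()()(()())()()(()(()))(())()()()': depth seq [1 0 1 2 1 0 1 0 1 0 1 0 1 2 1 2 1 0 1 0 1 0 1 2 1 2 3 2 1 0 1 2 1 0 1 0 1 0 1 0]
  -> pairs=20 depth=3 groups=13 -> no
String 4 '()()(())()()(())()()(())()()()()()()()': depth seq [1 0 1 0 1 2 1 0 1 0 1 0 1 2 1 0 1 0 1 0 1 2 1 0 1 0 1 0 1 0 1 0 1 0 1 0 1 0]
  -> pairs=19 depth=2 groups=16 -> no
String 5 '()(()((()))())()(()()())()()()((()()()))': depth seq [1 0 1 2 1 2 3 4 3 2 1 2 1 0 1 0 1 2 1 2 1 2 1 0 1 0 1 0 1 0 1 2 3 2 3 2 3 2 1 0]
  -> pairs=20 depth=4 groups=8 -> no
String 6 '(()())((())(()(())())()()(()()))(())()()()()': depth seq [1 2 1 2 1 0 1 2 3 2 1 2 3 2 3 4 3 2 3 2 1 2 1 2 1 2 3 2 3 2 1 0 1 2 1 0 1 0 1 0 1 0 1 0]
  -> pairs=22 depth=4 groups=7 -> no

Answer: no yes no no no no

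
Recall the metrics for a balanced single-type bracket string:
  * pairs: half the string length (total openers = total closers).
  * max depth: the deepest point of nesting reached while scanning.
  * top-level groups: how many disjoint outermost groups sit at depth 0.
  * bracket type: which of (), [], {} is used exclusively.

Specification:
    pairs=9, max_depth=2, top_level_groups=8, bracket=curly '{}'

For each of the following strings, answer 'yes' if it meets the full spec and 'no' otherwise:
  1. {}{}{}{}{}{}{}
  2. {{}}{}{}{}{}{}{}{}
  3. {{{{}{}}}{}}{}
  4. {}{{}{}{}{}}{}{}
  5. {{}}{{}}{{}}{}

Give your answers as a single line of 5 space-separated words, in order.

String 1 '{}{}{}{}{}{}{}': depth seq [1 0 1 0 1 0 1 0 1 0 1 0 1 0]
  -> pairs=7 depth=1 groups=7 -> no
String 2 '{{}}{}{}{}{}{}{}{}': depth seq [1 2 1 0 1 0 1 0 1 0 1 0 1 0 1 0 1 0]
  -> pairs=9 depth=2 groups=8 -> yes
String 3 '{{{{}{}}}{}}{}': depth seq [1 2 3 4 3 4 3 2 1 2 1 0 1 0]
  -> pairs=7 depth=4 groups=2 -> no
String 4 '{}{{}{}{}{}}{}{}': depth seq [1 0 1 2 1 2 1 2 1 2 1 0 1 0 1 0]
  -> pairs=8 depth=2 groups=4 -> no
String 5 '{{}}{{}}{{}}{}': depth seq [1 2 1 0 1 2 1 0 1 2 1 0 1 0]
  -> pairs=7 depth=2 groups=4 -> no

Answer: no yes no no no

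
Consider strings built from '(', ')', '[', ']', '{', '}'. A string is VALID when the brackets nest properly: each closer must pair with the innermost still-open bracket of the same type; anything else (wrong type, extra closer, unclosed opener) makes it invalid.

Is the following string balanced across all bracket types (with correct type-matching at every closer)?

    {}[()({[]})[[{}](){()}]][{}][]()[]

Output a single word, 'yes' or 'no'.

Answer: yes

Derivation:
pos 0: push '{'; stack = {
pos 1: '}' matches '{'; pop; stack = (empty)
pos 2: push '['; stack = [
pos 3: push '('; stack = [(
pos 4: ')' matches '('; pop; stack = [
pos 5: push '('; stack = [(
pos 6: push '{'; stack = [({
pos 7: push '['; stack = [({[
pos 8: ']' matches '['; pop; stack = [({
pos 9: '}' matches '{'; pop; stack = [(
pos 10: ')' matches '('; pop; stack = [
pos 11: push '['; stack = [[
pos 12: push '['; stack = [[[
pos 13: push '{'; stack = [[[{
pos 14: '}' matches '{'; pop; stack = [[[
pos 15: ']' matches '['; pop; stack = [[
pos 16: push '('; stack = [[(
pos 17: ')' matches '('; pop; stack = [[
pos 18: push '{'; stack = [[{
pos 19: push '('; stack = [[{(
pos 20: ')' matches '('; pop; stack = [[{
pos 21: '}' matches '{'; pop; stack = [[
pos 22: ']' matches '['; pop; stack = [
pos 23: ']' matches '['; pop; stack = (empty)
pos 24: push '['; stack = [
pos 25: push '{'; stack = [{
pos 26: '}' matches '{'; pop; stack = [
pos 27: ']' matches '['; pop; stack = (empty)
pos 28: push '['; stack = [
pos 29: ']' matches '['; pop; stack = (empty)
pos 30: push '('; stack = (
pos 31: ')' matches '('; pop; stack = (empty)
pos 32: push '['; stack = [
pos 33: ']' matches '['; pop; stack = (empty)
end: stack empty → VALID
Verdict: properly nested → yes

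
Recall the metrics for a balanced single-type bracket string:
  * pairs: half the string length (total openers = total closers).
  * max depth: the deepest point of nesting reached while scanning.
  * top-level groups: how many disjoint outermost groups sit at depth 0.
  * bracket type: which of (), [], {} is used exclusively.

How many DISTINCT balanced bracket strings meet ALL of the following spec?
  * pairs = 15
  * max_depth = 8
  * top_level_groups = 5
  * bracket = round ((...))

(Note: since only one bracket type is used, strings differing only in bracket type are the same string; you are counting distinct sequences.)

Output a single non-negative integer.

Spec: pairs=15 depth=8 groups=5
Count(depth <= 8) = 652607
Count(depth <= 7) = 646272
Count(depth == 8) = 652607 - 646272 = 6335

Answer: 6335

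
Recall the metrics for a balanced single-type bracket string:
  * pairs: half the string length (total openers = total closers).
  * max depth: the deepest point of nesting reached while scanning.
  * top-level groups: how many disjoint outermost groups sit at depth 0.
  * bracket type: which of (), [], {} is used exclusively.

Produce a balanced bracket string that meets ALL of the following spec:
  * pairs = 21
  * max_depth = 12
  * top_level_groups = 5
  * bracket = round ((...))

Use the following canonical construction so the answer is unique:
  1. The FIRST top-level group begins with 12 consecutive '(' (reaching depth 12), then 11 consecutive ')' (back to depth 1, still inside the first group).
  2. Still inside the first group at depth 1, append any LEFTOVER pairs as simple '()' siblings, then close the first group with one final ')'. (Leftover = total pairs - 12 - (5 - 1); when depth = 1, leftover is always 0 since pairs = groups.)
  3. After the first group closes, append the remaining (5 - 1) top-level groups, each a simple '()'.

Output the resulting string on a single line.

Spec: pairs=21 depth=12 groups=5
Leftover pairs = 21 - 12 - (5-1) = 5
First group: deep chain of depth 12 + 5 sibling pairs
Remaining 4 groups: simple '()' each

Answer: (((((((((((()))))))))))()()()()())()()()()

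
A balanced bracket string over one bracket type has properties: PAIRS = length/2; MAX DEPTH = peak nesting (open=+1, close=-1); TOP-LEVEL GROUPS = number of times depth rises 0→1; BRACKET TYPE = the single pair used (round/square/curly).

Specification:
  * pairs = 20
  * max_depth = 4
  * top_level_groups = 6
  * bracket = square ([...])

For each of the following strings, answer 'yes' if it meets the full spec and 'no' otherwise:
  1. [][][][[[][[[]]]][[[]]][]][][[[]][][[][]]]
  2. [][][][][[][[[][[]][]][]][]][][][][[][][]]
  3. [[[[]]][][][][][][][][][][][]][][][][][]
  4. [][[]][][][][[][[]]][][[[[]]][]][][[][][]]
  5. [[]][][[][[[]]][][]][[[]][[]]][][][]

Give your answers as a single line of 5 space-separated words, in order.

String 1 '[][][][[[][[[]]]][[[]]][]][][[[]][][[][]]]': depth seq [1 0 1 0 1 0 1 2 3 2 3 4 5 4 3 2 1 2 3 4 3 2 1 2 1 0 1 0 1 2 3 2 1 2 1 2 3 2 3 2 1 0]
  -> pairs=21 depth=5 groups=6 -> no
String 2 '[][][][][[][[[][[]][]][]][]][][][][[][][]]': depth seq [1 0 1 0 1 0 1 0 1 2 1 2 3 4 3 4 5 4 3 4 3 2 3 2 1 2 1 0 1 0 1 0 1 0 1 2 1 2 1 2 1 0]
  -> pairs=21 depth=5 groups=9 -> no
String 3 '[[[[]]][][][][][][][][][][][]][][][][][]': depth seq [1 2 3 4 3 2 1 2 1 2 1 2 1 2 1 2 1 2 1 2 1 2 1 2 1 2 1 2 1 0 1 0 1 0 1 0 1 0 1 0]
  -> pairs=20 depth=4 groups=6 -> yes
String 4 '[][[]][][][][[][[]]][][[[[]]][]][][[][][]]': depth seq [1 0 1 2 1 0 1 0 1 0 1 0 1 2 1 2 3 2 1 0 1 0 1 2 3 4 3 2 1 2 1 0 1 0 1 2 1 2 1 2 1 0]
  -> pairs=21 depth=4 groups=10 -> no
String 5 '[[]][][[][[[]]][][]][[[]][[]]][][][]': depth seq [1 2 1 0 1 0 1 2 1 2 3 4 3 2 1 2 1 2 1 0 1 2 3 2 1 2 3 2 1 0 1 0 1 0 1 0]
  -> pairs=18 depth=4 groups=7 -> no

Answer: no no yes no no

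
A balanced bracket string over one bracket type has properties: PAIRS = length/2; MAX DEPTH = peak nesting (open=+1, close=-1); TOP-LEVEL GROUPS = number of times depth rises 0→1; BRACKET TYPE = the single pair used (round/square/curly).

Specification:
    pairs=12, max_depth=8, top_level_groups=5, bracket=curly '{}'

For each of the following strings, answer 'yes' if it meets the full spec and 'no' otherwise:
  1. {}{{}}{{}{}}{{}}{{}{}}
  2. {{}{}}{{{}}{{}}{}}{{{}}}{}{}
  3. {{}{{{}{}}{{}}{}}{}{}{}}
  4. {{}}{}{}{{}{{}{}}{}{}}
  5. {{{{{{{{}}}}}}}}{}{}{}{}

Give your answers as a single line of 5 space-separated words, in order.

String 1 '{}{{}}{{}{}}{{}}{{}{}}': depth seq [1 0 1 2 1 0 1 2 1 2 1 0 1 2 1 0 1 2 1 2 1 0]
  -> pairs=11 depth=2 groups=5 -> no
String 2 '{{}{}}{{{}}{{}}{}}{{{}}}{}{}': depth seq [1 2 1 2 1 0 1 2 3 2 1 2 3 2 1 2 1 0 1 2 3 2 1 0 1 0 1 0]
  -> pairs=14 depth=3 groups=5 -> no
String 3 '{{}{{{}{}}{{}}{}}{}{}{}}': depth seq [1 2 1 2 3 4 3 4 3 2 3 4 3 2 3 2 1 2 1 2 1 2 1 0]
  -> pairs=12 depth=4 groups=1 -> no
String 4 '{{}}{}{}{{}{{}{}}{}{}}': depth seq [1 2 1 0 1 0 1 0 1 2 1 2 3 2 3 2 1 2 1 2 1 0]
  -> pairs=11 depth=3 groups=4 -> no
String 5 '{{{{{{{{}}}}}}}}{}{}{}{}': depth seq [1 2 3 4 5 6 7 8 7 6 5 4 3 2 1 0 1 0 1 0 1 0 1 0]
  -> pairs=12 depth=8 groups=5 -> yes

Answer: no no no no yes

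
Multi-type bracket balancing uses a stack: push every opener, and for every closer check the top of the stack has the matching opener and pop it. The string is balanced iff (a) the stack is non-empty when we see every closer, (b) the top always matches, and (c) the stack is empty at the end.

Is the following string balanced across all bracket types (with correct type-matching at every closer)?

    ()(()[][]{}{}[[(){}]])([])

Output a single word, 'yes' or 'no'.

Answer: yes

Derivation:
pos 0: push '('; stack = (
pos 1: ')' matches '('; pop; stack = (empty)
pos 2: push '('; stack = (
pos 3: push '('; stack = ((
pos 4: ')' matches '('; pop; stack = (
pos 5: push '['; stack = ([
pos 6: ']' matches '['; pop; stack = (
pos 7: push '['; stack = ([
pos 8: ']' matches '['; pop; stack = (
pos 9: push '{'; stack = ({
pos 10: '}' matches '{'; pop; stack = (
pos 11: push '{'; stack = ({
pos 12: '}' matches '{'; pop; stack = (
pos 13: push '['; stack = ([
pos 14: push '['; stack = ([[
pos 15: push '('; stack = ([[(
pos 16: ')' matches '('; pop; stack = ([[
pos 17: push '{'; stack = ([[{
pos 18: '}' matches '{'; pop; stack = ([[
pos 19: ']' matches '['; pop; stack = ([
pos 20: ']' matches '['; pop; stack = (
pos 21: ')' matches '('; pop; stack = (empty)
pos 22: push '('; stack = (
pos 23: push '['; stack = ([
pos 24: ']' matches '['; pop; stack = (
pos 25: ')' matches '('; pop; stack = (empty)
end: stack empty → VALID
Verdict: properly nested → yes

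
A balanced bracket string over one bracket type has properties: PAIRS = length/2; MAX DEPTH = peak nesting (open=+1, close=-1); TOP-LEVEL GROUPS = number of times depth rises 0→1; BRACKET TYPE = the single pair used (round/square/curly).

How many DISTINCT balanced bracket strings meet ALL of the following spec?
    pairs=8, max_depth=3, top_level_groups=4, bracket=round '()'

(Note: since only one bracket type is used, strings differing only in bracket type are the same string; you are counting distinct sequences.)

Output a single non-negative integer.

Answer: 94

Derivation:
Spec: pairs=8 depth=3 groups=4
Count(depth <= 3) = 129
Count(depth <= 2) = 35
Count(depth == 3) = 129 - 35 = 94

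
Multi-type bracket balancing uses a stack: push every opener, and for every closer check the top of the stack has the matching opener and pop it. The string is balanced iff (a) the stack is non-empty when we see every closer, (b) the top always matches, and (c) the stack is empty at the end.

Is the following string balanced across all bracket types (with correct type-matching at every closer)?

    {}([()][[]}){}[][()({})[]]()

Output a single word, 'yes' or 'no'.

Answer: no

Derivation:
pos 0: push '{'; stack = {
pos 1: '}' matches '{'; pop; stack = (empty)
pos 2: push '('; stack = (
pos 3: push '['; stack = ([
pos 4: push '('; stack = ([(
pos 5: ')' matches '('; pop; stack = ([
pos 6: ']' matches '['; pop; stack = (
pos 7: push '['; stack = ([
pos 8: push '['; stack = ([[
pos 9: ']' matches '['; pop; stack = ([
pos 10: saw closer '}' but top of stack is '[' (expected ']') → INVALID
Verdict: type mismatch at position 10: '}' closes '[' → no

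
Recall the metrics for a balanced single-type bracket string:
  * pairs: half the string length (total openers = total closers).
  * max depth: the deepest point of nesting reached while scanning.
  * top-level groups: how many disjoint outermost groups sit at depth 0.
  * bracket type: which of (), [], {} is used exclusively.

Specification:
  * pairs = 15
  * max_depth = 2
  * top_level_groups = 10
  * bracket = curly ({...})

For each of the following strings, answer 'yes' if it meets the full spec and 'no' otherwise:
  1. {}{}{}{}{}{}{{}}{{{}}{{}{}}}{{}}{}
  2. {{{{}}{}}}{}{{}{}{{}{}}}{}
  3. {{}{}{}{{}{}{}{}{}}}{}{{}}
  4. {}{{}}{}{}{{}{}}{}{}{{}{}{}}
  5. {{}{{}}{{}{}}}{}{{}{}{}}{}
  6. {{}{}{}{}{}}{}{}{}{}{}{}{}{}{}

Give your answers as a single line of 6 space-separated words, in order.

String 1 '{}{}{}{}{}{}{{}}{{{}}{{}{}}}{{}}{}': depth seq [1 0 1 0 1 0 1 0 1 0 1 0 1 2 1 0 1 2 3 2 1 2 3 2 3 2 1 0 1 2 1 0 1 0]
  -> pairs=17 depth=3 groups=10 -> no
String 2 '{{{{}}{}}}{}{{}{}{{}{}}}{}': depth seq [1 2 3 4 3 2 3 2 1 0 1 0 1 2 1 2 1 2 3 2 3 2 1 0 1 0]
  -> pairs=13 depth=4 groups=4 -> no
String 3 '{{}{}{}{{}{}{}{}{}}}{}{{}}': depth seq [1 2 1 2 1 2 1 2 3 2 3 2 3 2 3 2 3 2 1 0 1 0 1 2 1 0]
  -> pairs=13 depth=3 groups=3 -> no
String 4 '{}{{}}{}{}{{}{}}{}{}{{}{}{}}': depth seq [1 0 1 2 1 0 1 0 1 0 1 2 1 2 1 0 1 0 1 0 1 2 1 2 1 2 1 0]
  -> pairs=14 depth=2 groups=8 -> no
String 5 '{{}{{}}{{}{}}}{}{{}{}{}}{}': depth seq [1 2 1 2 3 2 1 2 3 2 3 2 1 0 1 0 1 2 1 2 1 2 1 0 1 0]
  -> pairs=13 depth=3 groups=4 -> no
String 6 '{{}{}{}{}{}}{}{}{}{}{}{}{}{}{}': depth seq [1 2 1 2 1 2 1 2 1 2 1 0 1 0 1 0 1 0 1 0 1 0 1 0 1 0 1 0 1 0]
  -> pairs=15 depth=2 groups=10 -> yes

Answer: no no no no no yes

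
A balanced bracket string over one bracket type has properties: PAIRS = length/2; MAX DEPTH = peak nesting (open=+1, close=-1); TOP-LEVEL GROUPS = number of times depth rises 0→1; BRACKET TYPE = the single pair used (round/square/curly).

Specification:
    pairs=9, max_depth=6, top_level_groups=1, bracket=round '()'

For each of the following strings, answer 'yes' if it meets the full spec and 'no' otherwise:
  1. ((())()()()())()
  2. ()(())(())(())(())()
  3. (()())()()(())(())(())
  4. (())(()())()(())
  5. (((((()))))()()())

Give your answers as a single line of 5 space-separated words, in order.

Answer: no no no no yes

Derivation:
String 1 '((())()()()())()': depth seq [1 2 3 2 1 2 1 2 1 2 1 2 1 0 1 0]
  -> pairs=8 depth=3 groups=2 -> no
String 2 '()(())(())(())(())()': depth seq [1 0 1 2 1 0 1 2 1 0 1 2 1 0 1 2 1 0 1 0]
  -> pairs=10 depth=2 groups=6 -> no
String 3 '(()())()()(())(())(())': depth seq [1 2 1 2 1 0 1 0 1 0 1 2 1 0 1 2 1 0 1 2 1 0]
  -> pairs=11 depth=2 groups=6 -> no
String 4 '(())(()())()(())': depth seq [1 2 1 0 1 2 1 2 1 0 1 0 1 2 1 0]
  -> pairs=8 depth=2 groups=4 -> no
String 5 '(((((()))))()()())': depth seq [1 2 3 4 5 6 5 4 3 2 1 2 1 2 1 2 1 0]
  -> pairs=9 depth=6 groups=1 -> yes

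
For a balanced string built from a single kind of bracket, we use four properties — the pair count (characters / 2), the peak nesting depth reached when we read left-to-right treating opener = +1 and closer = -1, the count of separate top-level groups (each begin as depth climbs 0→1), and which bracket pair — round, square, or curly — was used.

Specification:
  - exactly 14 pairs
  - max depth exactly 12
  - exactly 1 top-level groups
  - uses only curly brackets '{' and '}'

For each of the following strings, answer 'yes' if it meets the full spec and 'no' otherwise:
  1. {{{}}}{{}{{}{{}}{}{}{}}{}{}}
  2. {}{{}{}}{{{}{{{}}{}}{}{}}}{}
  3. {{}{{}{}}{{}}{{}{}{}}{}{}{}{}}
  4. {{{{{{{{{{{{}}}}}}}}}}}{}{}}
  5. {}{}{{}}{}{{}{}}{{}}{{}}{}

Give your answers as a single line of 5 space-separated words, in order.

String 1 '{{{}}}{{}{{}{{}}{}{}{}}{}{}}': depth seq [1 2 3 2 1 0 1 2 1 2 3 2 3 4 3 2 3 2 3 2 3 2 1 2 1 2 1 0]
  -> pairs=14 depth=4 groups=2 -> no
String 2 '{}{{}{}}{{{}{{{}}{}}{}{}}}{}': depth seq [1 0 1 2 1 2 1 0 1 2 3 2 3 4 5 4 3 4 3 2 3 2 3 2 1 0 1 0]
  -> pairs=14 depth=5 groups=4 -> no
String 3 '{{}{{}{}}{{}}{{}{}{}}{}{}{}{}}': depth seq [1 2 1 2 3 2 3 2 1 2 3 2 1 2 3 2 3 2 3 2 1 2 1 2 1 2 1 2 1 0]
  -> pairs=15 depth=3 groups=1 -> no
String 4 '{{{{{{{{{{{{}}}}}}}}}}}{}{}}': depth seq [1 2 3 4 5 6 7 8 9 10 11 12 11 10 9 8 7 6 5 4 3 2 1 2 1 2 1 0]
  -> pairs=14 depth=12 groups=1 -> yes
String 5 '{}{}{{}}{}{{}{}}{{}}{{}}{}': depth seq [1 0 1 0 1 2 1 0 1 0 1 2 1 2 1 0 1 2 1 0 1 2 1 0 1 0]
  -> pairs=13 depth=2 groups=8 -> no

Answer: no no no yes no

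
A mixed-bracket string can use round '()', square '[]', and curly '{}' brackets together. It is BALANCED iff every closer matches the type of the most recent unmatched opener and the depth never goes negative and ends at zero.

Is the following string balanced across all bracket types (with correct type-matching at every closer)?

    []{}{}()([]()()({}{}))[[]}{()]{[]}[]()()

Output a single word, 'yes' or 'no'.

Answer: no

Derivation:
pos 0: push '['; stack = [
pos 1: ']' matches '['; pop; stack = (empty)
pos 2: push '{'; stack = {
pos 3: '}' matches '{'; pop; stack = (empty)
pos 4: push '{'; stack = {
pos 5: '}' matches '{'; pop; stack = (empty)
pos 6: push '('; stack = (
pos 7: ')' matches '('; pop; stack = (empty)
pos 8: push '('; stack = (
pos 9: push '['; stack = ([
pos 10: ']' matches '['; pop; stack = (
pos 11: push '('; stack = ((
pos 12: ')' matches '('; pop; stack = (
pos 13: push '('; stack = ((
pos 14: ')' matches '('; pop; stack = (
pos 15: push '('; stack = ((
pos 16: push '{'; stack = (({
pos 17: '}' matches '{'; pop; stack = ((
pos 18: push '{'; stack = (({
pos 19: '}' matches '{'; pop; stack = ((
pos 20: ')' matches '('; pop; stack = (
pos 21: ')' matches '('; pop; stack = (empty)
pos 22: push '['; stack = [
pos 23: push '['; stack = [[
pos 24: ']' matches '['; pop; stack = [
pos 25: saw closer '}' but top of stack is '[' (expected ']') → INVALID
Verdict: type mismatch at position 25: '}' closes '[' → no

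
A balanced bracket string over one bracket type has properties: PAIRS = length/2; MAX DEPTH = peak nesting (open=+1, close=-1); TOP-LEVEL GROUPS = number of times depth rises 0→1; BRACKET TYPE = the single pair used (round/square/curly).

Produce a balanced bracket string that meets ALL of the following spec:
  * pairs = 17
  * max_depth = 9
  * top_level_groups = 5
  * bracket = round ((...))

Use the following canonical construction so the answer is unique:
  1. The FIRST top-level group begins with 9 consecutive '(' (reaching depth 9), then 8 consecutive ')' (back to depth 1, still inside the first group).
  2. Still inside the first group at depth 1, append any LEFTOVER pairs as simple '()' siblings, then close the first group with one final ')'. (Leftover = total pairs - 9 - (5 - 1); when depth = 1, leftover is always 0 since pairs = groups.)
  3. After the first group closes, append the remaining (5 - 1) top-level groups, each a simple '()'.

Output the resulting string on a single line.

Spec: pairs=17 depth=9 groups=5
Leftover pairs = 17 - 9 - (5-1) = 4
First group: deep chain of depth 9 + 4 sibling pairs
Remaining 4 groups: simple '()' each

Answer: ((((((((())))))))()()()())()()()()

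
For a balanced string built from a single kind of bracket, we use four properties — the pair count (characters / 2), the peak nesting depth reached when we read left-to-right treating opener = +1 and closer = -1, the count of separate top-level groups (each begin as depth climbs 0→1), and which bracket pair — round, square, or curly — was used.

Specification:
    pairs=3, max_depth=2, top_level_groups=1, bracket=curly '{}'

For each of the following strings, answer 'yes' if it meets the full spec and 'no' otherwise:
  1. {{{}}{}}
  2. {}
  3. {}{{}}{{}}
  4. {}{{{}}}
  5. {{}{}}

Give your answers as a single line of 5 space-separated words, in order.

Answer: no no no no yes

Derivation:
String 1 '{{{}}{}}': depth seq [1 2 3 2 1 2 1 0]
  -> pairs=4 depth=3 groups=1 -> no
String 2 '{}': depth seq [1 0]
  -> pairs=1 depth=1 groups=1 -> no
String 3 '{}{{}}{{}}': depth seq [1 0 1 2 1 0 1 2 1 0]
  -> pairs=5 depth=2 groups=3 -> no
String 4 '{}{{{}}}': depth seq [1 0 1 2 3 2 1 0]
  -> pairs=4 depth=3 groups=2 -> no
String 5 '{{}{}}': depth seq [1 2 1 2 1 0]
  -> pairs=3 depth=2 groups=1 -> yes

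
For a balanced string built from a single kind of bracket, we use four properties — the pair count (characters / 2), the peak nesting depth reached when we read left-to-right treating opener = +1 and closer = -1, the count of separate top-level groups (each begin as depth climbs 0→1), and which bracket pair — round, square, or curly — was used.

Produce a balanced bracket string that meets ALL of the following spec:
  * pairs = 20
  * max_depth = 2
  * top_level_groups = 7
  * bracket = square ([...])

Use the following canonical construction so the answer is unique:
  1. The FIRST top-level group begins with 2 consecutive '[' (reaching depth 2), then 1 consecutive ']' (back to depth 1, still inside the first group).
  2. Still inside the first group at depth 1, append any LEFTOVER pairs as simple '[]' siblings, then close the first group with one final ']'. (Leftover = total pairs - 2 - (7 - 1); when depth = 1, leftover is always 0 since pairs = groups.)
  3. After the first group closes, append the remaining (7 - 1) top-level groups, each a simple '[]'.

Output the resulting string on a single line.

Spec: pairs=20 depth=2 groups=7
Leftover pairs = 20 - 2 - (7-1) = 12
First group: deep chain of depth 2 + 12 sibling pairs
Remaining 6 groups: simple '[]' each

Answer: [[][][][][][][][][][][][][]][][][][][][]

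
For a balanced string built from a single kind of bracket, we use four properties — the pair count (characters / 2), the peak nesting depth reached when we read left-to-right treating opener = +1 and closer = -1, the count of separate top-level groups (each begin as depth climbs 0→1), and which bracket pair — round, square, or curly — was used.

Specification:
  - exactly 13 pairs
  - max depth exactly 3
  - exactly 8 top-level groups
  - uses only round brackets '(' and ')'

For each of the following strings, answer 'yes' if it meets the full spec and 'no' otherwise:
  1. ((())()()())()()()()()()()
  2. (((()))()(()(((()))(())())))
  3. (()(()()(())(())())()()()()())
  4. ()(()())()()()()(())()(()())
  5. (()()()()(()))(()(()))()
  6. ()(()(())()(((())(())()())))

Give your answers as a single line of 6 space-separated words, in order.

String 1 '((())()()())()()()()()()()': depth seq [1 2 3 2 1 2 1 2 1 2 1 0 1 0 1 0 1 0 1 0 1 0 1 0 1 0]
  -> pairs=13 depth=3 groups=8 -> yes
String 2 '(((()))()(()(((()))(())())))': depth seq [1 2 3 4 3 2 1 2 1 2 3 2 3 4 5 6 5 4 3 4 5 4 3 4 3 2 1 0]
  -> pairs=14 depth=6 groups=1 -> no
String 3 '(()(()()(())(())())()()()()())': depth seq [1 2 1 2 3 2 3 2 3 4 3 2 3 4 3 2 3 2 1 2 1 2 1 2 1 2 1 2 1 0]
  -> pairs=15 depth=4 groups=1 -> no
String 4 '()(()())()()()()(())()(()())': depth seq [1 0 1 2 1 2 1 0 1 0 1 0 1 0 1 0 1 2 1 0 1 0 1 2 1 2 1 0]
  -> pairs=14 depth=2 groups=9 -> no
String 5 '(()()()()(()))(()(()))()': depth seq [1 2 1 2 1 2 1 2 1 2 3 2 1 0 1 2 1 2 3 2 1 0 1 0]
  -> pairs=12 depth=3 groups=3 -> no
String 6 '()(()(())()(((())(())()())))': depth seq [1 0 1 2 1 2 3 2 1 2 1 2 3 4 5 4 3 4 5 4 3 4 3 4 3 2 1 0]
  -> pairs=14 depth=5 groups=2 -> no

Answer: yes no no no no no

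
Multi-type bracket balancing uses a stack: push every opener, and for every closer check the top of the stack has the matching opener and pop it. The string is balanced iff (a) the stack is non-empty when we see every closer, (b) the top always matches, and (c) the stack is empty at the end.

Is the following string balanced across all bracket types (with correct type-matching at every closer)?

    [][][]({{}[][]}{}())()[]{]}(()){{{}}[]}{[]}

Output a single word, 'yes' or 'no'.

pos 0: push '['; stack = [
pos 1: ']' matches '['; pop; stack = (empty)
pos 2: push '['; stack = [
pos 3: ']' matches '['; pop; stack = (empty)
pos 4: push '['; stack = [
pos 5: ']' matches '['; pop; stack = (empty)
pos 6: push '('; stack = (
pos 7: push '{'; stack = ({
pos 8: push '{'; stack = ({{
pos 9: '}' matches '{'; pop; stack = ({
pos 10: push '['; stack = ({[
pos 11: ']' matches '['; pop; stack = ({
pos 12: push '['; stack = ({[
pos 13: ']' matches '['; pop; stack = ({
pos 14: '}' matches '{'; pop; stack = (
pos 15: push '{'; stack = ({
pos 16: '}' matches '{'; pop; stack = (
pos 17: push '('; stack = ((
pos 18: ')' matches '('; pop; stack = (
pos 19: ')' matches '('; pop; stack = (empty)
pos 20: push '('; stack = (
pos 21: ')' matches '('; pop; stack = (empty)
pos 22: push '['; stack = [
pos 23: ']' matches '['; pop; stack = (empty)
pos 24: push '{'; stack = {
pos 25: saw closer ']' but top of stack is '{' (expected '}') → INVALID
Verdict: type mismatch at position 25: ']' closes '{' → no

Answer: no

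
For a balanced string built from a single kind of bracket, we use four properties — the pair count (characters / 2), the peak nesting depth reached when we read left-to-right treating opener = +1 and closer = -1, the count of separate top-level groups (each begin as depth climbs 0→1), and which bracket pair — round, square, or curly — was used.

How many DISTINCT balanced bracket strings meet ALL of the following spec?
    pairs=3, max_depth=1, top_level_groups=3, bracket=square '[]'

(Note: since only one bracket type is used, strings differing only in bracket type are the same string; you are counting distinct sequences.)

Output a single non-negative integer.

Spec: pairs=3 depth=1 groups=3
Count(depth <= 1) = 1
Count(depth <= 0) = 0
Count(depth == 1) = 1 - 0 = 1

Answer: 1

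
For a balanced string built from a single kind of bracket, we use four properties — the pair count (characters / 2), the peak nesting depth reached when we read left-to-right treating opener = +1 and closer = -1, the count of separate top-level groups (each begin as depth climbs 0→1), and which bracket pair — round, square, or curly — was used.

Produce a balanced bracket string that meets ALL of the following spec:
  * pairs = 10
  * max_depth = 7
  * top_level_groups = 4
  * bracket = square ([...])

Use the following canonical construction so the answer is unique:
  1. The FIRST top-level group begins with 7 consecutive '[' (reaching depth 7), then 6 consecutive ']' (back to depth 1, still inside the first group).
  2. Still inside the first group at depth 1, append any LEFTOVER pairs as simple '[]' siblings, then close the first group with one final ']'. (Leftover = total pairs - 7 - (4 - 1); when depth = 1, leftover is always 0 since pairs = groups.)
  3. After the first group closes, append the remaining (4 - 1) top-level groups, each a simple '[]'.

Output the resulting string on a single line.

Answer: [[[[[[[]]]]]]][][][]

Derivation:
Spec: pairs=10 depth=7 groups=4
Leftover pairs = 10 - 7 - (4-1) = 0
First group: deep chain of depth 7 + 0 sibling pairs
Remaining 3 groups: simple '[]' each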